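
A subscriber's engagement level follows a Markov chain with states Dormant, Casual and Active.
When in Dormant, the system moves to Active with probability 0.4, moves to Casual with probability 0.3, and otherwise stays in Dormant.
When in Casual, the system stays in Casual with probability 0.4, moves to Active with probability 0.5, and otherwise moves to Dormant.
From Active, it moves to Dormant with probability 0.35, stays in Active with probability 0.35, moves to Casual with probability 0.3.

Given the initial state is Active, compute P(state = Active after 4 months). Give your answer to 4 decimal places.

0.4127

Propagate the distribution vector 4 months from Active.
After 0 months: (0.0000, 0.0000, 1.0000)
After 1 month: (0.3500, 0.3000, 0.3500)
After 2 months: (0.2575, 0.3300, 0.4125)
After 3 months: (0.2546, 0.3330, 0.4124)
After 4 months: (0.2540, 0.3333, 0.4127)
P(in Active after 4 months) = 0.4127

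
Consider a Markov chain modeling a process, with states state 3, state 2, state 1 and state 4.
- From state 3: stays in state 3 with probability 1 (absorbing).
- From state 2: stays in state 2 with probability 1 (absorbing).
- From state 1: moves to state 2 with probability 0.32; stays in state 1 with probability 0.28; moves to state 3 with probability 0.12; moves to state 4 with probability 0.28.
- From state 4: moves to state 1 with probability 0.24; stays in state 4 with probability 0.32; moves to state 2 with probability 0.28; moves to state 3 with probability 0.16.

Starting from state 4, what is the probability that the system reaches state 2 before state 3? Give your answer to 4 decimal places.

Let h(s) be the probability of absorption at state 2 starting from transient state s. Then h(state 2) = 1 and h(state 3) = 0. By first-step analysis:
h(state 1) = 0.12·0 + 0.32·1 + 0.28·h(state 1) + 0.28·h(state 4)
h(state 4) = 0.16·0 + 0.28·1 + 0.24·h(state 1) + 0.32·h(state 4)
Solving: h(state 1) = 0.7008, h(state 4) = 0.6591.
Starting from state 4, the probability is 0.6591.

0.6591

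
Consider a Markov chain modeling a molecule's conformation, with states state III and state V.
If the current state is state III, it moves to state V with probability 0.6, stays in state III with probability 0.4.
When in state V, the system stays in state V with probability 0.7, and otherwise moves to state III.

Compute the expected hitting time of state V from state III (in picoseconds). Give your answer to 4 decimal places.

Let t(s) be the expected number of picoseconds to first reach state V from state s, with t(state V) = 0. Conditioning on the first picosecond:
t(state III) = 1 + 0.4·t(state III)
Solving: t(state III) = 1.6667.
Expected picoseconds from state III to state V: 1.6667.

1.6667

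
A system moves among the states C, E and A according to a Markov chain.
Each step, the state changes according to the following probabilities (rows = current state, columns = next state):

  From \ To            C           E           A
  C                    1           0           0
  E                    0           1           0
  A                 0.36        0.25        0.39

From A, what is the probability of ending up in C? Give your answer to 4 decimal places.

Let h(s) be the probability of absorption at C starting from transient state s. Then h(C) = 1 and h(E) = 0. By first-step analysis:
h(A) = 0.36·1 + 0.25·0 + 0.39·h(A)
Solving: h(A) = 0.5902.
Starting from A, the probability is 0.5902.

0.5902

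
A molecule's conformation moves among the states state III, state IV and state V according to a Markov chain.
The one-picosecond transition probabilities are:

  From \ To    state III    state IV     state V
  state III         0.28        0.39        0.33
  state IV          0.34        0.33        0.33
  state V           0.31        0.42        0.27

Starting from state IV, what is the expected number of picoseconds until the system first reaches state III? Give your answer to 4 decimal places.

3.0243

Let t(s) be the expected number of picoseconds to first reach state III from state s, with t(state III) = 0. Conditioning on the first picosecond:
t(state IV) = 1 + 0.33·t(state IV) + 0.33·t(state V)
t(state V) = 1 + 0.42·t(state IV) + 0.27·t(state V)
Solving: t(state IV) = 3.0243, t(state V) = 3.1098.
Expected picoseconds from state IV to state III: 3.0243.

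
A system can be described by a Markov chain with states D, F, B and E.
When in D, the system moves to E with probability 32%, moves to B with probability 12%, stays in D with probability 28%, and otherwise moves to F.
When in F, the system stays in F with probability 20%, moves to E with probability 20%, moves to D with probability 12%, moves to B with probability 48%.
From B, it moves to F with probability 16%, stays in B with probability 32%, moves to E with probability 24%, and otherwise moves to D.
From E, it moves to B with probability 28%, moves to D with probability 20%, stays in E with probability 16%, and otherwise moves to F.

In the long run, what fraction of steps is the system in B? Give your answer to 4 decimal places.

0.3050

Let the stationary distribution be π with π = πP and π_1 + π_2 + π_3 + π_4 = 1.
π_1 = 0.28·π_1 + 0.12·π_2 + 0.28·π_3 + 0.2·π_4
π_2 = 0.28·π_1 + 0.2·π_2 + 0.16·π_3 + 0.36·π_4
π_3 = 0.12·π_1 + 0.48·π_2 + 0.32·π_3 + 0.28·π_4
Solving with the normalization constraint gives π = (0.2228, 0.2424, 0.3050, 0.2298).
So the stationary probability of B is 0.3050.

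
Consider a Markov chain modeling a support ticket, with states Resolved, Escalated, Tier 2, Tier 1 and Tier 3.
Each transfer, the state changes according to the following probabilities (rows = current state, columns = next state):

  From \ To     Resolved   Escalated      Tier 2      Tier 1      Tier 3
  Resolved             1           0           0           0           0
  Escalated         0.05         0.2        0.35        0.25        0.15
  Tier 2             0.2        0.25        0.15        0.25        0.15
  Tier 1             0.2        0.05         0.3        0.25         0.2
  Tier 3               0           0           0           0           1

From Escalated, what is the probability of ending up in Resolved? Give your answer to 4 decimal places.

0.4439

Let h(s) be the probability of absorption at Resolved starting from transient state s. Then h(Resolved) = 1 and h(Tier 3) = 0. By first-step analysis:
h(Escalated) = 0.05·1 + 0.2·h(Escalated) + 0.35·h(Tier 2) + 0.25·h(Tier 1) + 0.15·0
h(Tier 2) = 0.2·1 + 0.25·h(Escalated) + 0.15·h(Tier 2) + 0.25·h(Tier 1) + 0.15·0
h(Tier 1) = 0.2·1 + 0.05·h(Escalated) + 0.3·h(Tier 2) + 0.25·h(Tier 1) + 0.2·0
Solving: h(Escalated) = 0.4439, h(Tier 2) = 0.5134, h(Tier 1) = 0.5016.
Starting from Escalated, the probability is 0.4439.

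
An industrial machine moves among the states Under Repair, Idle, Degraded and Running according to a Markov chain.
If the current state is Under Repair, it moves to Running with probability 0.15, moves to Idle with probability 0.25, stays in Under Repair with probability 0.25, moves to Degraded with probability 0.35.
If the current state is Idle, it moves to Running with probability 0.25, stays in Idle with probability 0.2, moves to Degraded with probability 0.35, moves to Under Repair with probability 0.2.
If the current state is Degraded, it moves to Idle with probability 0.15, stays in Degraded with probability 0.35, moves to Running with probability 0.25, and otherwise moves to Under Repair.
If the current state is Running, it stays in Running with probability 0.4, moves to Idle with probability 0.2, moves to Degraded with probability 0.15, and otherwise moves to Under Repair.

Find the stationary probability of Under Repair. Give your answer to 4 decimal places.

Let the stationary distribution be π with π = πP and π_1 + π_2 + π_3 + π_4 = 1.
π_1 = 0.25·π_1 + 0.2·π_2 + 0.25·π_3 + 0.25·π_4
π_2 = 0.25·π_1 + 0.2·π_2 + 0.15·π_3 + 0.2·π_4
π_3 = 0.35·π_1 + 0.35·π_2 + 0.35·π_3 + 0.15·π_4
Solving with the normalization constraint gives π = (0.2401, 0.1972, 0.2968, 0.2659).
So the stationary probability of Under Repair is 0.2401.

0.2401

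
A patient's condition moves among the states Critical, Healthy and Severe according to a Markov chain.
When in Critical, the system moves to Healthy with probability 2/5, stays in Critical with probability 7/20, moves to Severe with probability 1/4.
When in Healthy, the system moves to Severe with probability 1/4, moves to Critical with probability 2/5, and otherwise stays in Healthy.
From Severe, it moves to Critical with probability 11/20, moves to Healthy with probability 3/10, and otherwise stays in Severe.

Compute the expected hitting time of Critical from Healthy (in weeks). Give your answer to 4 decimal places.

2.3037

Let t(s) be the expected number of weeks to first reach Critical from state s, with t(Critical) = 0. Conditioning on the first week:
t(Healthy) = 1 + 0.35·t(Healthy) + 0.25·t(Severe)
t(Severe) = 1 + 0.3·t(Healthy) + 0.15·t(Severe)
Solving: t(Healthy) = 2.3037, t(Severe) = 1.9895.
Expected weeks from Healthy to Critical: 2.3037.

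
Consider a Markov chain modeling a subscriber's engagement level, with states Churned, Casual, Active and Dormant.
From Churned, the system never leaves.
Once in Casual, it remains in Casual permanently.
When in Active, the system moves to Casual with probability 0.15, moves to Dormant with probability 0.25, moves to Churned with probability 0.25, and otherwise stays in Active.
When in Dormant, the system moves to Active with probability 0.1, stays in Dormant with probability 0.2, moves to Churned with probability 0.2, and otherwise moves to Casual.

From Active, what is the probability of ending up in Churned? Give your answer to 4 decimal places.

Let h(s) be the probability of absorption at Churned starting from transient state s. Then h(Churned) = 1 and h(Casual) = 0. By first-step analysis:
h(Active) = 0.25·1 + 0.15·0 + 0.35·h(Active) + 0.25·h(Dormant)
h(Dormant) = 0.2·1 + 0.5·0 + 0.1·h(Active) + 0.2·h(Dormant)
Solving: h(Active) = 0.5051, h(Dormant) = 0.3131.
Starting from Active, the probability is 0.5051.

0.5051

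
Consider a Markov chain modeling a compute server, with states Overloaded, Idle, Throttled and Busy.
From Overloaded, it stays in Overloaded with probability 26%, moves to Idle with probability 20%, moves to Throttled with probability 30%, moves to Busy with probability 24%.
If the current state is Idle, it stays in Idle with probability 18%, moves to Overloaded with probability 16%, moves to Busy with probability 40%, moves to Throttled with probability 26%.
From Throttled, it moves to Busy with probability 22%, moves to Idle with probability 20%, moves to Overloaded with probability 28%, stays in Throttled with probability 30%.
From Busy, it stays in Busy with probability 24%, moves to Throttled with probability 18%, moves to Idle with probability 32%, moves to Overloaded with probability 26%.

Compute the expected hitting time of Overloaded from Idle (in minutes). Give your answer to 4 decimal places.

Let t(s) be the expected number of minutes to first reach Overloaded from state s, with t(Overloaded) = 0. Conditioning on the first minute:
t(Idle) = 1 + 0.18·t(Idle) + 0.26·t(Throttled) + 0.4·t(Busy)
t(Throttled) = 1 + 0.2·t(Idle) + 0.3·t(Throttled) + 0.22·t(Busy)
t(Busy) = 1 + 0.32·t(Idle) + 0.18·t(Throttled) + 0.24·t(Busy)
Solving: t(Idle) = 4.5432, t(Throttled) = 4.0423, t(Busy) = 4.1861.
Expected minutes from Idle to Overloaded: 4.5432.

4.5432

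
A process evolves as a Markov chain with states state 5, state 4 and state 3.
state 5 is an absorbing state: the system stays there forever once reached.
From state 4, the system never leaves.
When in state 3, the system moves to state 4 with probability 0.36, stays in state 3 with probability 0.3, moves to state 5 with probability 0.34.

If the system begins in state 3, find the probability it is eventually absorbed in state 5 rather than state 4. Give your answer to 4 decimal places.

0.4857

Let h(s) be the probability of absorption at state 5 starting from transient state s. Then h(state 5) = 1 and h(state 4) = 0. By first-step analysis:
h(state 3) = 0.34·1 + 0.36·0 + 0.3·h(state 3)
Solving: h(state 3) = 0.4857.
Starting from state 3, the probability is 0.4857.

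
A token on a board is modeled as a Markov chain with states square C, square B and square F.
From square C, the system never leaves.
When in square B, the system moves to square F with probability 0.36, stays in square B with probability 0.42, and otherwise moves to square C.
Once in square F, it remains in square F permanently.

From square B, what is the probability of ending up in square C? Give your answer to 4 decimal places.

0.3793

Let h(s) be the probability of absorption at square C starting from transient state s. Then h(square C) = 1 and h(square F) = 0. By first-step analysis:
h(square B) = 0.22·1 + 0.42·h(square B) + 0.36·0
Solving: h(square B) = 0.3793.
Starting from square B, the probability is 0.3793.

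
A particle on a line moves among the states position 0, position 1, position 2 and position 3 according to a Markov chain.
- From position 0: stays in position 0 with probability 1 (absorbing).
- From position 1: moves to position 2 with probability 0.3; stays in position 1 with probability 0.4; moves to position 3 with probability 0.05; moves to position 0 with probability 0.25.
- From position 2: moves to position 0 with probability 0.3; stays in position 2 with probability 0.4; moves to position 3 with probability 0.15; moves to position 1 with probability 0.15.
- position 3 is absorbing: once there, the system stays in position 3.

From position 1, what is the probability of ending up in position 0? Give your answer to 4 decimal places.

0.7619

Let h(s) be the probability of absorption at position 0 starting from transient state s. Then h(position 0) = 1 and h(position 3) = 0. By first-step analysis:
h(position 1) = 0.25·1 + 0.4·h(position 1) + 0.3·h(position 2) + 0.05·0
h(position 2) = 0.3·1 + 0.15·h(position 1) + 0.4·h(position 2) + 0.15·0
Solving: h(position 1) = 0.7619, h(position 2) = 0.6905.
Starting from position 1, the probability is 0.7619.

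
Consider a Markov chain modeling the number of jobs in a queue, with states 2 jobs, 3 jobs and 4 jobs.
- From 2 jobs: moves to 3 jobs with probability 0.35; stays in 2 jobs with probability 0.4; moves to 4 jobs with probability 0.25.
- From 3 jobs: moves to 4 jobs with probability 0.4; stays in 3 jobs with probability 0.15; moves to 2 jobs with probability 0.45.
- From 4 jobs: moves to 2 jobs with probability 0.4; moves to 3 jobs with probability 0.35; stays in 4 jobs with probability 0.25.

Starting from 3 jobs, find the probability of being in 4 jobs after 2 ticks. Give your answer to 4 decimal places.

Sum over the intermediate state after 1 tick:
P = P(3 jobs→2 jobs)·P(2 jobs→4 jobs) + P(3 jobs→3 jobs)·P(3 jobs→4 jobs) + P(3 jobs→4 jobs)·P(4 jobs→4 jobs)
  = 0.45×0.25 + 0.15×0.4 + 0.4×0.25
  = 0.1125 + 0.0600 + 0.1000 = 0.2725

0.2725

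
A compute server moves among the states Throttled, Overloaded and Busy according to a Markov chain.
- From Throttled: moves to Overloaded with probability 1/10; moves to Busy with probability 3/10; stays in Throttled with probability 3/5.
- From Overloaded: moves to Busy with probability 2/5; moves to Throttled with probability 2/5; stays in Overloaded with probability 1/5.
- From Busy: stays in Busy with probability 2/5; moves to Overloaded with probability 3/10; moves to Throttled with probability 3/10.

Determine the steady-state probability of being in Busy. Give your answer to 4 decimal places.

Let the stationary distribution be π with π = πP and π_1 + π_2 + π_3 = 1.
π_1 = 0.6·π_1 + 0.4·π_2 + 0.3·π_3
π_2 = 0.1·π_1 + 0.2·π_2 + 0.3·π_3
Solving with the normalization constraint gives π = (0.4557, 0.1899, 0.3544).
So the stationary probability of Busy is 0.3544.

0.3544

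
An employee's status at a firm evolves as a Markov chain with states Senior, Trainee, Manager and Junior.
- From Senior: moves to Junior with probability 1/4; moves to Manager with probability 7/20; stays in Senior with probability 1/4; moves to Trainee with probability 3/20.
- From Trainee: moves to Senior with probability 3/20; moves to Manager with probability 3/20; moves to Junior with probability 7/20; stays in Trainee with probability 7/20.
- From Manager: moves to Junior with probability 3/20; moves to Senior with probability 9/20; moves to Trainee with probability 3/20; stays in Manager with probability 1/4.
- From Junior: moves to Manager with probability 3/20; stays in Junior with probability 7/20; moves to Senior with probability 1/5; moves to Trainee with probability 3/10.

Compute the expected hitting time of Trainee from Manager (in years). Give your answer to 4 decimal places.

Let t(s) be the expected number of years to first reach Trainee from state s, with t(Trainee) = 0. Conditioning on the first year:
t(Senior) = 1 + 0.25·t(Senior) + 0.35·t(Manager) + 0.25·t(Junior)
t(Manager) = 1 + 0.45·t(Senior) + 0.25·t(Manager) + 0.15·t(Junior)
t(Junior) = 1 + 0.2·t(Senior) + 0.15·t(Manager) + 0.35·t(Junior)
Solving: t(Senior) = 5.3444, t(Manager) = 5.4270, t(Junior) = 4.4353.
Expected years from Manager to Trainee: 5.4270.

5.4270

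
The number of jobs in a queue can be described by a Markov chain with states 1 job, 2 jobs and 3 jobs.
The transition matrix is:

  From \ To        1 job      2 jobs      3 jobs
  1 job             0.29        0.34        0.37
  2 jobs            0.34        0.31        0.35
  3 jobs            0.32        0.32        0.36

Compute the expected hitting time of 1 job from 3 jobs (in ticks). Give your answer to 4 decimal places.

Let t(s) be the expected number of ticks to first reach 1 job from state s, with t(1 job) = 0. Conditioning on the first tick:
t(2 jobs) = 1 + 0.31·t(2 jobs) + 0.35·t(3 jobs)
t(3 jobs) = 1 + 0.32·t(2 jobs) + 0.36·t(3 jobs)
Solving: t(2 jobs) = 3.0036, t(3 jobs) = 3.0643.
Expected ticks from 3 jobs to 1 job: 3.0643.

3.0643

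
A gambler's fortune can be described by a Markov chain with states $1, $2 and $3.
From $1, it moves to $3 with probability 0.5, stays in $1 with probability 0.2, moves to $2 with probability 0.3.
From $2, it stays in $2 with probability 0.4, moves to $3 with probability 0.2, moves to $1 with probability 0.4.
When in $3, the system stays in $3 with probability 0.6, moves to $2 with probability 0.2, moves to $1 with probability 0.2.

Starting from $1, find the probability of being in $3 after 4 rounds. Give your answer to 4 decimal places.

Propagate the distribution vector 4 rounds from $1.
After 0 rounds: (1.0000, 0.0000, 0.0000)
After 1 round: (0.2000, 0.3000, 0.5000)
After 2 rounds: (0.2600, 0.2800, 0.4600)
After 3 rounds: (0.2560, 0.2820, 0.4620)
After 4 rounds: (0.2564, 0.2820, 0.4616)
P(in $3 after 4 rounds) = 0.4616

0.4616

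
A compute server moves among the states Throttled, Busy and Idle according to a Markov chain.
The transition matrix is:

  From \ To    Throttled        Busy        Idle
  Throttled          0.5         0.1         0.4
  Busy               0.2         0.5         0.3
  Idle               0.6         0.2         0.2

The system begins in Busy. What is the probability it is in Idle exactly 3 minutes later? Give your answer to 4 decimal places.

0.3090

Propagate the distribution vector 3 minutes from Busy.
After 0 minutes: (0.0000, 1.0000, 0.0000)
After 1 minute: (0.2000, 0.5000, 0.3000)
After 2 minutes: (0.3800, 0.3300, 0.2900)
After 3 minutes: (0.4300, 0.2610, 0.3090)
P(in Idle after 3 minutes) = 0.3090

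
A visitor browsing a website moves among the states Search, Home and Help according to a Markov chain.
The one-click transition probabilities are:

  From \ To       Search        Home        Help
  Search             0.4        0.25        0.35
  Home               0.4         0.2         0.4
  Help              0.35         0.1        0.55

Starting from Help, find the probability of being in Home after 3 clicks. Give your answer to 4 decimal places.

Propagate the distribution vector 3 clicks from Help.
After 0 clicks: (0.0000, 0.0000, 1.0000)
After 1 click: (0.3500, 0.1000, 0.5500)
After 2 clicks: (0.3725, 0.1625, 0.4650)
After 3 clicks: (0.3768, 0.1721, 0.4511)
P(in Home after 3 clicks) = 0.1721

0.1721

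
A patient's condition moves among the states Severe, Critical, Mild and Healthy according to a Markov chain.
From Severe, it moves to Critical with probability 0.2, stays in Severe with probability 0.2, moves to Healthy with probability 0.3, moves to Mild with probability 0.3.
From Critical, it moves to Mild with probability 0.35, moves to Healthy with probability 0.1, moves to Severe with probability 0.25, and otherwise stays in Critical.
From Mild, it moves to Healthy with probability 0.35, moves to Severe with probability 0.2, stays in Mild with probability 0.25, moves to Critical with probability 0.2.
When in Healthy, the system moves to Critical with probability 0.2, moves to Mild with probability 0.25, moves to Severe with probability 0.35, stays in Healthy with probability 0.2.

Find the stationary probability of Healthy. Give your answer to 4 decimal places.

Let the stationary distribution be π with π = πP and π_1 + π_2 + π_3 + π_4 = 1.
π_1 = 0.2·π_1 + 0.25·π_2 + 0.2·π_3 + 0.35·π_4
π_2 = 0.2·π_1 + 0.3·π_2 + 0.2·π_3 + 0.2·π_4
π_3 = 0.3·π_1 + 0.35·π_2 + 0.25·π_3 + 0.25·π_4
Solving with the normalization constraint gives π = (0.2479, 0.2222, 0.2846, 0.2453).
So the stationary probability of Healthy is 0.2453.

0.2453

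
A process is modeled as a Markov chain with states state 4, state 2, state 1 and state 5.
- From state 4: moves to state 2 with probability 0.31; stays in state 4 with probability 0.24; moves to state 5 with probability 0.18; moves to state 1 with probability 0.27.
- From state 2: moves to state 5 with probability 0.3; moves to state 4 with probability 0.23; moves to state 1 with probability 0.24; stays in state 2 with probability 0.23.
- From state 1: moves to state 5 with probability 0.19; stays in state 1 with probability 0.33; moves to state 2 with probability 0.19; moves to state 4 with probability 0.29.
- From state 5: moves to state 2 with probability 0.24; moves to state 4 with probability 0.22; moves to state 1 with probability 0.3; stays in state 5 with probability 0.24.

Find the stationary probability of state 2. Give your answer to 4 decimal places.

0.2406

Let the stationary distribution be π with π = πP and π_1 + π_2 + π_3 + π_4 = 1.
π_1 = 0.24·π_1 + 0.23·π_2 + 0.29·π_3 + 0.22·π_4
π_2 = 0.31·π_1 + 0.23·π_2 + 0.19·π_3 + 0.24·π_4
π_3 = 0.27·π_1 + 0.24·π_2 + 0.33·π_3 + 0.3·π_4
Solving with the normalization constraint gives π = (0.2474, 0.2406, 0.2867, 0.2253).
So the stationary probability of state 2 is 0.2406.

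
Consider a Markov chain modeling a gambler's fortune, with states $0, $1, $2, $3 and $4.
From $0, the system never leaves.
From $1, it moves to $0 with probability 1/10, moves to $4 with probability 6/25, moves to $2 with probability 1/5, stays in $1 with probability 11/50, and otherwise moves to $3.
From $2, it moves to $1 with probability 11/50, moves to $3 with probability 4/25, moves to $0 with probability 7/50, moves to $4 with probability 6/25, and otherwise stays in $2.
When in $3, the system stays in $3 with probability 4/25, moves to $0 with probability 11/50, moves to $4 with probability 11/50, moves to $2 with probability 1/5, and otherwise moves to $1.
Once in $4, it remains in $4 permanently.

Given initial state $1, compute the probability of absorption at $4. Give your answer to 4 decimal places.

0.6392

Let h(s) be the probability of absorption at $4 starting from transient state s. Then h($4) = 1 and h($0) = 0. By first-step analysis:
h($1) = 0.1·0 + 0.22·h($1) + 0.2·h($2) + 0.24·h($3) + 0.24·1
h($2) = 0.14·0 + 0.22·h($1) + 0.24·h($2) + 0.16·h($3) + 0.24·1
h($3) = 0.22·0 + 0.2·h($1) + 0.2·h($2) + 0.16·h($3) + 0.22·1
Solving: h($1) = 0.6392, h($2) = 0.6190, h($3) = 0.5615.
Starting from $1, the probability is 0.6392.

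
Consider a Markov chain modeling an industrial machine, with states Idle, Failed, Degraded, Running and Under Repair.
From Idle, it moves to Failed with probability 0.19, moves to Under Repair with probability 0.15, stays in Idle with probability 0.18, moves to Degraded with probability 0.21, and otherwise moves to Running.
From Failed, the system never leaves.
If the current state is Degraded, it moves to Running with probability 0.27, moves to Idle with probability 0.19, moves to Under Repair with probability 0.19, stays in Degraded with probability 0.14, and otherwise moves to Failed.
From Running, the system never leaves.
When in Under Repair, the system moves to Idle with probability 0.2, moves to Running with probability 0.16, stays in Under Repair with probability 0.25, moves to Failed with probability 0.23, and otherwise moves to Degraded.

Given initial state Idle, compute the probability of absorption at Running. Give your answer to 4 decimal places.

0.5554

Let h(s) be the probability of absorption at Running starting from transient state s. Then h(Running) = 1 and h(Failed) = 0. By first-step analysis:
h(Idle) = 0.18·h(Idle) + 0.19·0 + 0.21·h(Degraded) + 0.27·1 + 0.15·h(Under Repair)
h(Degraded) = 0.19·h(Idle) + 0.21·0 + 0.14·h(Degraded) + 0.27·1 + 0.19·h(Under Repair)
h(Under Repair) = 0.2·h(Idle) + 0.23·0 + 0.16·h(Degraded) + 0.16·1 + 0.25·h(Under Repair)
Solving: h(Idle) = 0.5554, h(Degraded) = 0.5420, h(Under Repair) = 0.4771.
Starting from Idle, the probability is 0.5554.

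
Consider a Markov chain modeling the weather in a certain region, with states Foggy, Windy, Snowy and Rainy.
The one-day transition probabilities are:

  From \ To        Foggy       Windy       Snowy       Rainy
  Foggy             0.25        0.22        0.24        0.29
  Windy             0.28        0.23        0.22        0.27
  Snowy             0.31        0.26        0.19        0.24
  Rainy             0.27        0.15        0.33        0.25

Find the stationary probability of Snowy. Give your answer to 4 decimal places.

0.2470

Let the stationary distribution be π with π = πP and π_1 + π_2 + π_3 + π_4 = 1.
π_1 = 0.25·π_1 + 0.28·π_2 + 0.31·π_3 + 0.27·π_4
π_2 = 0.22·π_1 + 0.23·π_2 + 0.26·π_3 + 0.15·π_4
π_3 = 0.24·π_1 + 0.22·π_2 + 0.19·π_3 + 0.33·π_4
Solving with the normalization constraint gives π = (0.2765, 0.2136, 0.2470, 0.2629).
So the stationary probability of Snowy is 0.2470.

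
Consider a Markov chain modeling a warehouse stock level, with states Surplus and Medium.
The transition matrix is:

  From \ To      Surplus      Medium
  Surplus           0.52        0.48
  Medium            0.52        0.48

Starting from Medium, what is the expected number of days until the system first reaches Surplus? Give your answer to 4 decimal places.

1.9231

Let t(s) be the expected number of days to first reach Surplus from state s, with t(Surplus) = 0. Conditioning on the first day:
t(Medium) = 1 + 0.48·t(Medium)
Solving: t(Medium) = 1.9231.
Expected days from Medium to Surplus: 1.9231.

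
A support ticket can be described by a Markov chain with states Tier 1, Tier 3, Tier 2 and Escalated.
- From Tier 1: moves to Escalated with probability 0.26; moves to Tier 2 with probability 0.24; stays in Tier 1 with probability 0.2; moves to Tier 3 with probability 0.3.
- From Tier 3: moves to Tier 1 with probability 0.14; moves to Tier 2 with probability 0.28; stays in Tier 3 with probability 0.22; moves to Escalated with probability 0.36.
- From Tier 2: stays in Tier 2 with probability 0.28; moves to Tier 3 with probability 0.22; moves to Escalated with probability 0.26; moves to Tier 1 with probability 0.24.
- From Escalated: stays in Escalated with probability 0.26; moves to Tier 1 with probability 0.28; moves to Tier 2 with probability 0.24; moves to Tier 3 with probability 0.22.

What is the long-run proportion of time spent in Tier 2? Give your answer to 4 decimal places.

Let the stationary distribution be π with π = πP and π_1 + π_2 + π_3 + π_4 = 1.
π_1 = 0.2·π_1 + 0.14·π_2 + 0.24·π_3 + 0.28·π_4
π_2 = 0.3·π_1 + 0.22·π_2 + 0.22·π_3 + 0.22·π_4
π_3 = 0.24·π_1 + 0.28·π_2 + 0.28·π_3 + 0.24·π_4
Solving with the normalization constraint gives π = (0.2188, 0.2375, 0.2599, 0.2838).
So the stationary probability of Tier 2 is 0.2599.

0.2599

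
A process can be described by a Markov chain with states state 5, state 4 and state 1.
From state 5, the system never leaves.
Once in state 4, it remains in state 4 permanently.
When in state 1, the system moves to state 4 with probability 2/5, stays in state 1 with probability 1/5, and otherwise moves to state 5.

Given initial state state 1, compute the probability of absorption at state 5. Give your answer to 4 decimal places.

0.5000

Let h(s) be the probability of absorption at state 5 starting from transient state s. Then h(state 5) = 1 and h(state 4) = 0. By first-step analysis:
h(state 1) = 0.4·1 + 0.4·0 + 0.2·h(state 1)
Solving: h(state 1) = 0.5000.
Starting from state 1, the probability is 0.5000.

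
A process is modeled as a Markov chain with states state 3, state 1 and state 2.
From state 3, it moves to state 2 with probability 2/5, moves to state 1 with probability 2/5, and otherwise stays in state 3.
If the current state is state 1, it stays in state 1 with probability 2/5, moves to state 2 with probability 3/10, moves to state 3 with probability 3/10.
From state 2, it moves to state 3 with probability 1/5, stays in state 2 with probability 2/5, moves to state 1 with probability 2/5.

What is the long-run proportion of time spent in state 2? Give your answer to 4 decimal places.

Let the stationary distribution be π with π = πP and π_1 + π_2 + π_3 = 1.
π_1 = 0.2·π_1 + 0.3·π_2 + 0.2·π_3
π_2 = 0.4·π_1 + 0.4·π_2 + 0.4·π_3
Solving with the normalization constraint gives π = (0.2400, 0.4000, 0.3600).
So the stationary probability of state 2 is 0.3600.

0.3600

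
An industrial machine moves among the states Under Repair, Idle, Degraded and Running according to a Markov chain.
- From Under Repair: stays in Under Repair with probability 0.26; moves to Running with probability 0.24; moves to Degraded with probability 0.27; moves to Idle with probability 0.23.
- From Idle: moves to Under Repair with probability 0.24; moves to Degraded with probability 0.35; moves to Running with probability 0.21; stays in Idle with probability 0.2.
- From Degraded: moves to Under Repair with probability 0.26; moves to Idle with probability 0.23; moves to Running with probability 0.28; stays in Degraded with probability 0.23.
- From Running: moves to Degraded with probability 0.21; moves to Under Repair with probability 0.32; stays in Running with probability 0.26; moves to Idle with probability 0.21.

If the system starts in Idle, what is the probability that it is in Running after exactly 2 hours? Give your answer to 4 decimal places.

Propagate the distribution vector 2 hours from Idle.
After 0 hours: (0.0000, 1.0000, 0.0000, 0.0000)
After 1 hour: (0.2400, 0.2000, 0.3500, 0.2100)
After 2 hours: (0.2686, 0.2198, 0.2594, 0.2522)
P(in Running after 2 hours) = 0.2522

0.2522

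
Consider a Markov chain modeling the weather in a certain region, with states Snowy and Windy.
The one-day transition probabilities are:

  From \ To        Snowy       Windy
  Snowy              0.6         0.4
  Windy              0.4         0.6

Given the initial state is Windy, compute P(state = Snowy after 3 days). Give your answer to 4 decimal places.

Propagate the distribution vector 3 days from Windy.
After 0 days: (0.0000, 1.0000)
After 1 day: (0.4000, 0.6000)
After 2 days: (0.4800, 0.5200)
After 3 days: (0.4960, 0.5040)
P(in Snowy after 3 days) = 0.4960

0.4960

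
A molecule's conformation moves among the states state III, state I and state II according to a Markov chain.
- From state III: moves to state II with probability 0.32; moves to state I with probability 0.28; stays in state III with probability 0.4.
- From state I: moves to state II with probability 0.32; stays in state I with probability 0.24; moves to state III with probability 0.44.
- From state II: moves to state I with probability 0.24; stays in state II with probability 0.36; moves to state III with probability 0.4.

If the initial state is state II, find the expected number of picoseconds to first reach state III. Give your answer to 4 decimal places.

2.4414

Let t(s) be the expected number of picoseconds to first reach state III from state s, with t(state III) = 0. Conditioning on the first picosecond:
t(state I) = 1 + 0.24·t(state I) + 0.32·t(state II)
t(state II) = 1 + 0.24·t(state I) + 0.36·t(state II)
Solving: t(state I) = 2.3438, t(state II) = 2.4414.
Expected picoseconds from state II to state III: 2.4414.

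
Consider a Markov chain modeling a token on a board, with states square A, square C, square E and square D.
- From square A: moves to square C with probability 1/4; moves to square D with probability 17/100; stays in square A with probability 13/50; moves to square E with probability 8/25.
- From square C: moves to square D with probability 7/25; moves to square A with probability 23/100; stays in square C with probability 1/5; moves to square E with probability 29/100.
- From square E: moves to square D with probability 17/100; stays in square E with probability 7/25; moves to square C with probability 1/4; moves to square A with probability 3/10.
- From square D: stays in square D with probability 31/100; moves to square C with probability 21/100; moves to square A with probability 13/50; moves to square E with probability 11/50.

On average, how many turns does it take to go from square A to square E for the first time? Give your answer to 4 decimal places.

3.4434

Let t(s) be the expected number of turns to first reach square E from state s, with t(square E) = 0. Conditioning on the first turn:
t(square A) = 1 + 0.26·t(square A) + 0.25·t(square C) + 0.17·t(square D)
t(square C) = 1 + 0.23·t(square A) + 0.2·t(square C) + 0.28·t(square D)
t(square D) = 1 + 0.26·t(square A) + 0.21·t(square C) + 0.31·t(square D)
Solving: t(square A) = 3.4434, t(square C) = 3.5830, t(square D) = 3.8373.
Expected turns from square A to square E: 3.4434.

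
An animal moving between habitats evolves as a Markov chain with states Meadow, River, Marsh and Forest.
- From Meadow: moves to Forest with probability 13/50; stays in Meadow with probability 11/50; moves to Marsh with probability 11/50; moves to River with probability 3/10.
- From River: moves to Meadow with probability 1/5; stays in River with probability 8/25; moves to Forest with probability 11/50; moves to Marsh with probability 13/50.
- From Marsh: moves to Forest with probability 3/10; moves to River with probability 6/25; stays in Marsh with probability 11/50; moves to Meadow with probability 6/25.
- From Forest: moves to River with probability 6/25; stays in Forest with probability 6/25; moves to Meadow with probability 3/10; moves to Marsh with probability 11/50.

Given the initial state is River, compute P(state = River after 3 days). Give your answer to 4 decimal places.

Propagate the distribution vector 3 days from River.
After 0 days: (0.0000, 1.0000, 0.0000, 0.0000)
After 1 day: (0.2000, 0.3200, 0.2600, 0.2200)
After 2 days: (0.2364, 0.2776, 0.2328, 0.2532)
After 3 days: (0.2394, 0.2764, 0.2311, 0.2531)
P(in River after 3 days) = 0.2764

0.2764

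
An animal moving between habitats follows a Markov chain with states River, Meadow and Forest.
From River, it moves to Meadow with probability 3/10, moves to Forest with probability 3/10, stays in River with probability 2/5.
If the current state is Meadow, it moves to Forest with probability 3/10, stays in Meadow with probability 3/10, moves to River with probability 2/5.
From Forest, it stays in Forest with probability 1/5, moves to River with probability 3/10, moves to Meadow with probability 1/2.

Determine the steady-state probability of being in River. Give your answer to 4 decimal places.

Let the stationary distribution be π with π = πP and π_1 + π_2 + π_3 = 1.
π_1 = 0.4·π_1 + 0.4·π_2 + 0.3·π_3
π_2 = 0.3·π_1 + 0.3·π_2 + 0.5·π_3
Solving with the normalization constraint gives π = (0.3727, 0.3545, 0.2727).
So the stationary probability of River is 0.3727.

0.3727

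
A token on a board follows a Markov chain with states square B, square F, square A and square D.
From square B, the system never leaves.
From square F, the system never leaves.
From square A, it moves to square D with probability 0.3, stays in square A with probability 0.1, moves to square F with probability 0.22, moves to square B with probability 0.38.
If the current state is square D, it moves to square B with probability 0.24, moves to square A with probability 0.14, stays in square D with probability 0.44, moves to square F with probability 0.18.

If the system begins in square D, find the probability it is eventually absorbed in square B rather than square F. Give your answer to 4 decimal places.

0.5827

Let h(s) be the probability of absorption at square B starting from transient state s. Then h(square B) = 1 and h(square F) = 0. By first-step analysis:
h(square A) = 0.38·1 + 0.22·0 + 0.1·h(square A) + 0.3·h(square D)
h(square D) = 0.24·1 + 0.18·0 + 0.14·h(square A) + 0.44·h(square D)
Solving: h(square A) = 0.6165, h(square D) = 0.5827.
Starting from square D, the probability is 0.5827.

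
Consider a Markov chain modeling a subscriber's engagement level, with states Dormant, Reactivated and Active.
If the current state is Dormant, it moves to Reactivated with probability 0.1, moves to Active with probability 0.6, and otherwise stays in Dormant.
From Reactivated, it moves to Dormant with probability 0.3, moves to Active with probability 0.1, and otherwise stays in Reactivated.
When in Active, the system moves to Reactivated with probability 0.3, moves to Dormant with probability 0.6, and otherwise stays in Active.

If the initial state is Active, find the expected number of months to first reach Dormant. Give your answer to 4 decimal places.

2.1212

Let t(s) be the expected number of months to first reach Dormant from state s, with t(Dormant) = 0. Conditioning on the first month:
t(Reactivated) = 1 + 0.6·t(Reactivated) + 0.1·t(Active)
t(Active) = 1 + 0.3·t(Reactivated) + 0.1·t(Active)
Solving: t(Reactivated) = 3.0303, t(Active) = 2.1212.
Expected months from Active to Dormant: 2.1212.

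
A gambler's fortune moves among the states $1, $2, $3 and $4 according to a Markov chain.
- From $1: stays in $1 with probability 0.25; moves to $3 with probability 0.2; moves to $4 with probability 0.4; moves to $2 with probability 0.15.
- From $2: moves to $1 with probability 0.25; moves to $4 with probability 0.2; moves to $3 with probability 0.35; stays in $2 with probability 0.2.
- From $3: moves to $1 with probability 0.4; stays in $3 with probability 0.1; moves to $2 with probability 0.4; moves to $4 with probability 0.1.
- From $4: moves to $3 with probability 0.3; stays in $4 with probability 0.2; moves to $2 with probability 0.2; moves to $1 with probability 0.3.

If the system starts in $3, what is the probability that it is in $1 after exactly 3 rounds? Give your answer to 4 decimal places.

Propagate the distribution vector 3 rounds from $3.
After 0 rounds: (0.0000, 0.0000, 1.0000, 0.0000)
After 1 round: (0.4000, 0.4000, 0.1000, 0.1000)
After 2 rounds: (0.2700, 0.2000, 0.2600, 0.2700)
After 3 rounds: (0.3025, 0.2385, 0.2310, 0.2280)
P(in $1 after 3 rounds) = 0.3025

0.3025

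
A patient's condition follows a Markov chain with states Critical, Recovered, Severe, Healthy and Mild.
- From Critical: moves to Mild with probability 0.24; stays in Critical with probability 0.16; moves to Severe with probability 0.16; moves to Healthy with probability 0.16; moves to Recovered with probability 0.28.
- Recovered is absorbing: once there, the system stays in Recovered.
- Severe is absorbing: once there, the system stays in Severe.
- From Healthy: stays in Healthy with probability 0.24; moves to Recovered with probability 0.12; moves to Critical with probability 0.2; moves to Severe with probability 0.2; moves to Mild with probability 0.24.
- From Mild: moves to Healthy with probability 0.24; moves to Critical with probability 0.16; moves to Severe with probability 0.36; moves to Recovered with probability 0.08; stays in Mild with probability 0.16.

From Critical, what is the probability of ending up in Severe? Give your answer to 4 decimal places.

Let h(s) be the probability of absorption at Severe starting from transient state s. Then h(Severe) = 1 and h(Recovered) = 0. By first-step analysis:
h(Critical) = 0.16·h(Critical) + 0.28·0 + 0.16·1 + 0.16·h(Healthy) + 0.24·h(Mild)
h(Healthy) = 0.2·h(Critical) + 0.12·0 + 0.2·1 + 0.24·h(Healthy) + 0.24·h(Mild)
h(Mild) = 0.16·h(Critical) + 0.08·0 + 0.36·1 + 0.24·h(Healthy) + 0.16·h(Mild)
Solving: h(Critical) = 0.5090, h(Healthy) = 0.6189, h(Mild) = 0.7024.
Starting from Critical, the probability is 0.5090.

0.5090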